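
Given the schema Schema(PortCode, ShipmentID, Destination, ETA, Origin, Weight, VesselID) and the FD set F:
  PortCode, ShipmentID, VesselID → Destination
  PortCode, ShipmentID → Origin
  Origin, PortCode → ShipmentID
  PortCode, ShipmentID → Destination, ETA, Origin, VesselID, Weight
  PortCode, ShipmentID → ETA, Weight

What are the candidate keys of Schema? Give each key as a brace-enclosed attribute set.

Attributes never on any right-hand side: {PortCode} — every candidate key must contain it.
{Origin, PortCode}⁺ = {Destination, ETA, Origin, PortCode, ShipmentID, VesselID, Weight} — all of the relation — so {Origin, PortCode} is a candidate key.
{PortCode, ShipmentID}⁺ = {Destination, ETA, Origin, PortCode, ShipmentID, VesselID, Weight} — all of the relation — so {PortCode, ShipmentID} is a candidate key.
These are minimal and exhaustive — every other superkey contains one of them.

{Origin, PortCode}, {PortCode, ShipmentID}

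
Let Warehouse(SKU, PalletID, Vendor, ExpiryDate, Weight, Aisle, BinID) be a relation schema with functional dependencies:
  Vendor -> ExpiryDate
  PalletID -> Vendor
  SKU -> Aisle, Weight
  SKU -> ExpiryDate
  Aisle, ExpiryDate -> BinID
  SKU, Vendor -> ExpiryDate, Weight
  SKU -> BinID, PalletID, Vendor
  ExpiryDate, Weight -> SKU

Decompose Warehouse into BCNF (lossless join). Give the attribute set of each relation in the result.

{Aisle, BinID, PalletID}; {Aisle, PalletID, SKU, Weight}; {ExpiryDate, Vendor}; {PalletID, Vendor}

Candidate keys of the original relation: {ExpiryDate, Weight}, {PalletID, Weight}, {SKU}, {Vendor, Weight}.
Within {Aisle, BinID, ExpiryDate, PalletID, SKU, Vendor, Weight}: {Vendor}⁺ ∩ {Aisle, BinID, ExpiryDate, PalletID, SKU, Vendor, Weight} = {ExpiryDate, Vendor}, not the whole set, so Vendor -> ExpiryDate violates BCNF; decompose into {ExpiryDate, Vendor} and {Aisle, BinID, PalletID, SKU, Vendor, Weight}.
{ExpiryDate, Vendor} has no BCNF violation.
Within {Aisle, BinID, PalletID, SKU, Vendor, Weight}: {PalletID}⁺ ∩ {Aisle, BinID, PalletID, SKU, Vendor, Weight} = {PalletID, Vendor}, not the whole set, so PalletID -> Vendor violates BCNF; decompose into {PalletID, Vendor} and {Aisle, BinID, PalletID, SKU, Weight}.
{PalletID, Vendor} has no BCNF violation.
Within {Aisle, BinID, PalletID, SKU, Weight}: {Aisle, PalletID}⁺ ∩ {Aisle, BinID, PalletID, SKU, Weight} = {Aisle, BinID, PalletID}, not the whole set, so Aisle, PalletID -> BinID violates BCNF; decompose into {Aisle, BinID, PalletID} and {Aisle, PalletID, SKU, Weight}.
{Aisle, BinID, PalletID} has no BCNF violation.
{Aisle, PalletID, SKU, Weight} has no BCNF violation.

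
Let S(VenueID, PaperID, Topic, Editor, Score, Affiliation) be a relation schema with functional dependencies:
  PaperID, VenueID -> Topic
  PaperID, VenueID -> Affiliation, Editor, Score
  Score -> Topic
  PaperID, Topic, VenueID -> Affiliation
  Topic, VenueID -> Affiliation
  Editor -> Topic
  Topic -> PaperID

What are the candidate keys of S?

No FD produces {VenueID}, so it must be in every candidate key.
{Editor, VenueID}⁺ = {Affiliation, Editor, PaperID, Score, Topic, VenueID} — all of the relation — so {Editor, VenueID} is a candidate key.
{PaperID, VenueID}⁺ = {Affiliation, Editor, PaperID, Score, Topic, VenueID} — all of the relation — so {PaperID, VenueID} is a candidate key.
{Score, VenueID}⁺ = {Affiliation, Editor, PaperID, Score, Topic, VenueID} — all of the relation — so {Score, VenueID} is a candidate key.
{Topic, VenueID}⁺ = {Affiliation, Editor, PaperID, Score, Topic, VenueID} — all of the relation — so {Topic, VenueID} is a candidate key.
No proper subset of any of these is a key, and no other minimal superkey exists.

{Editor, VenueID}, {PaperID, VenueID}, {Score, VenueID}, {Topic, VenueID}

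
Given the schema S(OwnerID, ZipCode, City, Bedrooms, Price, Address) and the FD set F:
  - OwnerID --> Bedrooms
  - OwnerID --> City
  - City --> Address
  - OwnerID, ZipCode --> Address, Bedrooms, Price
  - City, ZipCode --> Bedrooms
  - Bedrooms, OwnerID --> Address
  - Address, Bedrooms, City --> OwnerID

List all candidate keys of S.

{City, ZipCode}, {OwnerID, ZipCode}

Attributes never on any right-hand side: {ZipCode} — every candidate key must contain it.
Closure of {City, ZipCode} is {Address, Bedrooms, City, OwnerID, Price, ZipCode}, the whole schema; {City, ZipCode} is a candidate key.
Closure of {OwnerID, ZipCode} is {Address, Bedrooms, City, OwnerID, Price, ZipCode}, the whole schema; {OwnerID, ZipCode} is a candidate key.
These are minimal and exhaustive — every other superkey contains one of them.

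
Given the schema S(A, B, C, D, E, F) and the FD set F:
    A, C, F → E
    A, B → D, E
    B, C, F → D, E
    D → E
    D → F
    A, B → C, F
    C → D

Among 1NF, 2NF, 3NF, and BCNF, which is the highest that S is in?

2NF

Candidate key: {A, B}. Prime attributes: {A, B}.
For A, C, F → E we have {A, C, F}⁺ = {A, C, D, E, F}; {A, C, F} is not a superkey, so BCNF fails.
A, C, F → E determines the non-prime attribute {E} from a non-superkey — 3NF is violated.
No proper subset of a key has a non-prime attribute in its closure, so there is no partial dependency; 2NF holds.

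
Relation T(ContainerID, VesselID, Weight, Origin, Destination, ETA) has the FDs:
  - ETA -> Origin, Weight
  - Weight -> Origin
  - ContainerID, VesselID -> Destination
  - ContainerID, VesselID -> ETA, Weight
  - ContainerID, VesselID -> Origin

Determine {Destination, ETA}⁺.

{Destination, ETA, Origin, Weight}

Start with {Destination, ETA}.
ETA -> Origin, Weight applies; add {Origin, Weight} → now {Destination, ETA, Origin, Weight}.
No further FD applies.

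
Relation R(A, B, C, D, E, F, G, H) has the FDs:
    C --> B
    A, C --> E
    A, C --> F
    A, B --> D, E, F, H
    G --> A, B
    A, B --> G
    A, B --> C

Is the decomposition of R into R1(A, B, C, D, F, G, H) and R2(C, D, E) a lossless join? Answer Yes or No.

The shared attributes are {C, D} and {C, D}⁺ = {B, C, D}.
The closure covers neither R1 nor R2 entirely; the join is not lossless.

No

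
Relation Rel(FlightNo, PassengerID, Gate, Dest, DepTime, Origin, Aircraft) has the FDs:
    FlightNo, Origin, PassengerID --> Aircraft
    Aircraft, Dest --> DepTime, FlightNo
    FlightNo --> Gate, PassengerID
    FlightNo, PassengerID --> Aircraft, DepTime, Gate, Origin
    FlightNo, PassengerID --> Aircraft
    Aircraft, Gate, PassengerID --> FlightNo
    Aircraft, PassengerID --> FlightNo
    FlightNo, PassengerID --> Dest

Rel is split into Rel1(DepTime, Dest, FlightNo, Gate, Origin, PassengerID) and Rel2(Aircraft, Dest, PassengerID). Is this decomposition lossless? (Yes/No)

The shared attributes are {Dest, PassengerID} and {Dest, PassengerID}⁺ = {Dest, PassengerID}.
Neither Rel1 nor Rel2 is contained in that closure, so the decomposition is lossy.

No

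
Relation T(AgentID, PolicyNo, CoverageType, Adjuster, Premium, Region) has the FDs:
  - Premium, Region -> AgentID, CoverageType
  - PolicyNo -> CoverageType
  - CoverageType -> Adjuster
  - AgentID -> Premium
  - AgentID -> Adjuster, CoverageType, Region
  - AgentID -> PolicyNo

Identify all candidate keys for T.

{AgentID}, {Premium, Region}

{AgentID} is a candidate key since {AgentID}⁺ = {Adjuster, AgentID, CoverageType, PolicyNo, Premium, Region} covers every attribute.
{Premium, Region} is a candidate key since {Premium, Region}⁺ = {Adjuster, AgentID, CoverageType, PolicyNo, Premium, Region} covers every attribute.
Any other superkey properly contains one of these, so there are no further candidate keys.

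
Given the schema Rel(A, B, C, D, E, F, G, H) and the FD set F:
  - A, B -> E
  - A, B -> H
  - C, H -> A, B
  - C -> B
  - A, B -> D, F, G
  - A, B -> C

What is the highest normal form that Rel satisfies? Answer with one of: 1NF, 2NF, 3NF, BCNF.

Candidate keys: {A, B}, {A, C}, {C, H}. Prime attributes: {A, B, C, H}.
For C -> B we have {C}⁺ = {B, C}; {C} is not a superkey, so BCNF fails.
Its right-hand attributes {B} are all prime, as are those of every other non-superkey FD — the relation is in 3NF.

3NF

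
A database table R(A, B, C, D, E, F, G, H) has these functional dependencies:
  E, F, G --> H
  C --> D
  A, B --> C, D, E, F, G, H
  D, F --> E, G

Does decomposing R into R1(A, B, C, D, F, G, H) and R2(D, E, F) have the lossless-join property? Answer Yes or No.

Yes

Common attributes: {D, F}; their closure is {D, E, F, G, H}.
This includes all of R2, so the common attributes are a superkey of R2 — the join is lossless.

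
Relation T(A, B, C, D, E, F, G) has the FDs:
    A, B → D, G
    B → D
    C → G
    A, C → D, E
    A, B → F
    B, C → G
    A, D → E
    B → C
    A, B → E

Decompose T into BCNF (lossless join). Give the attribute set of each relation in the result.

{A, B, E, F}; {B, C, D}; {C, G}

Candidate key of the original relation: {A, B}.
{A, B, C, D, E, F, G}: {B} determines {B, C, D, G} here but is not a superkey — split on B → C, D, G, giving {B, C, D, G} and {A, B, E, F}.
{B, C, D, G}: {C} determines {C, G} here but is not a superkey — split on C → G, giving {C, G} and {B, C, D}.
{C, G} has no BCNF violation.
{B, C, D} has no BCNF violation.
{A, B, E, F} has no BCNF violation.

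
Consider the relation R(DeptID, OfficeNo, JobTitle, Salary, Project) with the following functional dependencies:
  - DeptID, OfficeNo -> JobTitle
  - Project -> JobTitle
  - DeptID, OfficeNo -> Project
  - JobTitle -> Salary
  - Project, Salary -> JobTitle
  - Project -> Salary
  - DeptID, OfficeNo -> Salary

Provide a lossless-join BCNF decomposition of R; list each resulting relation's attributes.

Candidate key of the original relation: {DeptID, OfficeNo}.
In {DeptID, JobTitle, OfficeNo, Project, Salary}, {Project} is not a superkey ({Project}⁺ restricted to this set is {JobTitle, Project, Salary}), so split on Project -> JobTitle, Salary into {JobTitle, Project, Salary} and {DeptID, OfficeNo, Project}.
In {JobTitle, Project, Salary}, {JobTitle} is not a superkey ({JobTitle}⁺ restricted to this set is {JobTitle, Salary}), so split on JobTitle -> Salary into {JobTitle, Salary} and {JobTitle, Project}.
{JobTitle, Salary} has no BCNF violation.
{JobTitle, Project} has no BCNF violation.
{DeptID, OfficeNo, Project} has no BCNF violation.

{DeptID, OfficeNo, Project}; {JobTitle, Project}; {JobTitle, Salary}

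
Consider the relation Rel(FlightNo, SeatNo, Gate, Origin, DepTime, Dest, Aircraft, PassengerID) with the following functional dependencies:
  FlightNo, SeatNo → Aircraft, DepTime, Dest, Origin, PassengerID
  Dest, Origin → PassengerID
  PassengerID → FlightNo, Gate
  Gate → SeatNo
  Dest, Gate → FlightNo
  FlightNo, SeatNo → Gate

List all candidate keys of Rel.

{Dest, Gate}, {Dest, Origin}, {FlightNo, Gate}, {FlightNo, SeatNo}, {PassengerID}

{PassengerID} is a candidate key since {PassengerID}⁺ = {Aircraft, DepTime, Dest, FlightNo, Gate, Origin, PassengerID, SeatNo} covers every attribute.
{Dest, Gate} is a candidate key since {Dest, Gate}⁺ = {Aircraft, DepTime, Dest, FlightNo, Gate, Origin, PassengerID, SeatNo} covers every attribute.
{Dest, Origin} is a candidate key since {Dest, Origin}⁺ = {Aircraft, DepTime, Dest, FlightNo, Gate, Origin, PassengerID, SeatNo} covers every attribute.
{FlightNo, Gate} is a candidate key since {FlightNo, Gate}⁺ = {Aircraft, DepTime, Dest, FlightNo, Gate, Origin, PassengerID, SeatNo} covers every attribute.
{FlightNo, SeatNo} is a candidate key since {FlightNo, SeatNo}⁺ = {Aircraft, DepTime, Dest, FlightNo, Gate, Origin, PassengerID, SeatNo} covers every attribute.
No proper subset of any of these is a key, and no other minimal superkey exists.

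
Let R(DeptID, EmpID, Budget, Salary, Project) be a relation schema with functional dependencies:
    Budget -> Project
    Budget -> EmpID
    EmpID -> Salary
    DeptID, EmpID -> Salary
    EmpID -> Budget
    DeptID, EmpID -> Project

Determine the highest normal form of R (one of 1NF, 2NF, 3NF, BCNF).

1NF

Candidate keys: {Budget, DeptID}, {DeptID, EmpID}. Prime attributes: {Budget, DeptID, EmpID}.
For Budget -> Project we have {Budget}⁺ = {Budget, EmpID, Project, Salary}; {Budget} is not a superkey, so BCNF fails.
Because {Project} is non-prime and the left side of Budget -> Project is not a superkey, the relation is not in 3NF.
{Budget} is a proper subset of the key {Budget, DeptID}, and {Budget}⁺ contains the non-prime attributes {Project, Salary} — a partial dependency, so 2NF is violated.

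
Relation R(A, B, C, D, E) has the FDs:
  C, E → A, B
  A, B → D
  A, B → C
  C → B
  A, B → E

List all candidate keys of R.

{A, B}, {A, C}, {C, E}

{A, B} is a candidate key since {A, B}⁺ = {A, B, C, D, E} covers every attribute.
{A, C} is a candidate key since {A, C}⁺ = {A, B, C, D, E} covers every attribute.
{C, E} is a candidate key since {C, E}⁺ = {A, B, C, D, E} covers every attribute.
No proper subset of any of these is a key, and no other minimal superkey exists.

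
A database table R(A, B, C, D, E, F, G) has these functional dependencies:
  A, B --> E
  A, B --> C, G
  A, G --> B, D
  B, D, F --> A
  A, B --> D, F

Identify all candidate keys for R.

{A, B}⁺ = {A, B, C, D, E, F, G}, which is every attribute, so {A, B} is a candidate key.
{A, G}⁺ = {A, B, C, D, E, F, G}, which is every attribute, so {A, G} is a candidate key.
{B, D, F}⁺ = {A, B, C, D, E, F, G}, which is every attribute, so {B, D, F} is a candidate key.
These are minimal and exhaustive — every other superkey contains one of them.

{A, B}, {A, G}, {B, D, F}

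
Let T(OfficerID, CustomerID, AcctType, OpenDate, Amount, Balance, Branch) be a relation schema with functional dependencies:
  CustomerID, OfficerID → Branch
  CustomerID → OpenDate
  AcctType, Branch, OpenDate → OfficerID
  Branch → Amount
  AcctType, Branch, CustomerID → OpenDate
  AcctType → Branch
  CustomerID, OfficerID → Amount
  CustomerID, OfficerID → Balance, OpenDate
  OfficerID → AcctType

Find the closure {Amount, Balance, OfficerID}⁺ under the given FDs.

{AcctType, Amount, Balance, Branch, OfficerID}

Start with {Amount, Balance, OfficerID}.
OfficerID → AcctType applies; add {AcctType} → now {AcctType, Amount, Balance, OfficerID}.
AcctType → Branch applies; add {Branch} → now {AcctType, Amount, Balance, Branch, OfficerID}.
No further FD applies.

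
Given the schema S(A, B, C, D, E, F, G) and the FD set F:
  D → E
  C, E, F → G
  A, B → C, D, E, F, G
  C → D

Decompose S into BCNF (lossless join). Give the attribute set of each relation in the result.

Candidate key of the original relation: {A, B}.
Within {A, B, C, D, E, F, G}: {D}⁺ ∩ {A, B, C, D, E, F, G} = {D, E}, not the whole set, so D → E violates BCNF; decompose into {D, E} and {A, B, C, D, F, G}.
{D, E}: every determinant is a superkey — BCNF.
Within {A, B, C, D, F, G}: {C}⁺ ∩ {A, B, C, D, F, G} = {C, D}, not the whole set, so C → D violates BCNF; decompose into {C, D} and {A, B, C, F, G}.
{C, D}: every determinant is a superkey — BCNF.
Within {A, B, C, F, G}: {C, F}⁺ ∩ {A, B, C, F, G} = {C, F, G}, not the whole set, so C, F → G violates BCNF; decompose into {C, F, G} and {A, B, C, F}.
{C, F, G}: every determinant is a superkey — BCNF.
{A, B, C, F}: every determinant is a superkey — BCNF.

{A, B, C, F}; {C, D}; {C, F, G}; {D, E}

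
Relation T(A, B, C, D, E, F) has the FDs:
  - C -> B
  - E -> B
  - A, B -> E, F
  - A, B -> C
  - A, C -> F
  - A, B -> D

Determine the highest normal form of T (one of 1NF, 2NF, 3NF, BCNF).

3NF

Candidate keys: {A, B}, {A, C}, {A, E}. Prime attributes: {A, B, C, E}.
For C -> B we have {C}⁺ = {B, C}; {C} is not a superkey, so BCNF fails.
But every attribute on its right side ({B}) is prime, and the same holds for every other non-superkey FD, so 3NF still holds.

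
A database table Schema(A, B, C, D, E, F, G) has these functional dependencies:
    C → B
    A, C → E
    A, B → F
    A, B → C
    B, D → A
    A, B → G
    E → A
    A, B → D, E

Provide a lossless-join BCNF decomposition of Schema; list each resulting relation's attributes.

{A, E}; {B, C}; {C, D, E, F, G}

Candidate keys of the original relation: {A, B}, {A, C}, {B, D}, {B, E}, {C, D}, {C, E}.
In {A, B, C, D, E, F, G}, {C} is not a superkey ({C}⁺ restricted to this set is {B, C}), so split on C → B into {B, C} and {A, C, D, E, F, G}.
{B, C}: every determinant is a superkey — BCNF.
In {A, C, D, E, F, G}, {E} is not a superkey ({E}⁺ restricted to this set is {A, E}), so split on E → A into {A, E} and {C, D, E, F, G}.
{A, E}: every determinant is a superkey — BCNF.
{C, D, E, F, G}: every determinant is a superkey — BCNF.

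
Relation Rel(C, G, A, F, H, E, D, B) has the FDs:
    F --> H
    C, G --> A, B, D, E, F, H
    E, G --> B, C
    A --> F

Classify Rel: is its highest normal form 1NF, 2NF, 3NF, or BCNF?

2NF

Candidate keys: {C, G}, {E, G}. Prime attributes: {C, E, G}.
F --> H breaks BCNF: {F}⁺ = {F, H}, so {F} is not a superkey.
F --> H determines the non-prime attribute {H} from a non-superkey — 3NF is violated.
No proper subset of a key has a non-prime attribute in its closure, so there is no partial dependency; 2NF holds.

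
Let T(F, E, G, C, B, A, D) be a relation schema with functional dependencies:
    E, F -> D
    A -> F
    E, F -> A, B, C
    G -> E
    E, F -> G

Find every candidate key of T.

{A, E}, {A, G}, {E, F}, {F, G}

Closure of {A, E} is {A, B, C, D, E, F, G}, the whole schema; {A, E} is a candidate key.
Closure of {A, G} is {A, B, C, D, E, F, G}, the whole schema; {A, G} is a candidate key.
Closure of {E, F} is {A, B, C, D, E, F, G}, the whole schema; {E, F} is a candidate key.
Closure of {F, G} is {A, B, C, D, E, F, G}, the whole schema; {F, G} is a candidate key.
Any other superkey properly contains one of these, so there are no further candidate keys.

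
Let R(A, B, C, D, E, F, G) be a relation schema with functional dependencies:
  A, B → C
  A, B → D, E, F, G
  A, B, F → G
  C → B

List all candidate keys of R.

{A, B}, {A, C}

{A} never appears on the right of any FD, so every key must include it.
{A, B}⁺ = {A, B, C, D, E, F, G}, which is every attribute, so {A, B} is a candidate key.
{A, C}⁺ = {A, B, C, D, E, F, G}, which is every attribute, so {A, C} is a candidate key.
These are minimal and exhaustive — every other superkey contains one of them.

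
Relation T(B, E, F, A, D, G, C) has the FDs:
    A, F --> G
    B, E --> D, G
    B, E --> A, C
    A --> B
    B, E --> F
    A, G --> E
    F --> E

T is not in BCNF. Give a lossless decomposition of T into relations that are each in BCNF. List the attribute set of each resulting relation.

{A, B}; {A, C, D, F, G}; {E, F}

Candidate keys of the original relation: {A, E}, {A, F}, {A, G}, {B, E}, {B, F}.
{A, B, C, D, E, F, G}: {A} determines {A, B} here but is not a superkey — split on A --> B, giving {A, B} and {A, C, D, E, F, G}.
{A, B}: every determinant is a superkey — BCNF.
{A, C, D, E, F, G}: {F} determines {E, F} here but is not a superkey — split on F --> E, giving {E, F} and {A, C, D, F, G}.
{E, F}: every determinant is a superkey — BCNF.
{A, C, D, F, G}: every determinant is a superkey — BCNF.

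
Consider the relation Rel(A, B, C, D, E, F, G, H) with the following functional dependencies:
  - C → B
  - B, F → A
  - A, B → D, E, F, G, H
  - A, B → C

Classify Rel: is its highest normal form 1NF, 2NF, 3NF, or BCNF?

3NF

Candidate keys: {A, B}, {A, C}, {B, F}, {C, F}. Prime attributes: {A, B, C, F}.
C → B breaks BCNF: {C}⁺ = {B, C}, so {C} is not a superkey.
Since {B} ⊆ prime attributes and every other non-superkey FD also has a prime right side, the schema is in 3NF.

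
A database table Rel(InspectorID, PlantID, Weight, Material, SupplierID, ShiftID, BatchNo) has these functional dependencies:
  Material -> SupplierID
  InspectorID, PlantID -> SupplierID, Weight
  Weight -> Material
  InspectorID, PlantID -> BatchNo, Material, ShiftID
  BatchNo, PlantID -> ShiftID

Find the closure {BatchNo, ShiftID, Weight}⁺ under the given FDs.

{BatchNo, Material, ShiftID, SupplierID, Weight}

Start with {BatchNo, ShiftID, Weight}.
Weight -> Material applies; add {Material} → now {BatchNo, Material, ShiftID, Weight}.
Material -> SupplierID applies; add {SupplierID} → now {BatchNo, Material, ShiftID, SupplierID, Weight}.
No further FD applies.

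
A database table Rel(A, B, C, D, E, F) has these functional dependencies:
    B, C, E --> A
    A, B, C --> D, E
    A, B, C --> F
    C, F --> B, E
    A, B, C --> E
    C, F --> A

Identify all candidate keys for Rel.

No FD produces {C}, so it must be in every candidate key.
{C, F}⁺ = {A, B, C, D, E, F}, which is every attribute, so {C, F} is a candidate key.
{A, B, C}⁺ = {A, B, C, D, E, F}, which is every attribute, so {A, B, C} is a candidate key.
{B, C, E}⁺ = {A, B, C, D, E, F}, which is every attribute, so {B, C, E} is a candidate key.
Any other superkey properly contains one of these, so there are no further candidate keys.

{A, B, C}, {B, C, E}, {C, F}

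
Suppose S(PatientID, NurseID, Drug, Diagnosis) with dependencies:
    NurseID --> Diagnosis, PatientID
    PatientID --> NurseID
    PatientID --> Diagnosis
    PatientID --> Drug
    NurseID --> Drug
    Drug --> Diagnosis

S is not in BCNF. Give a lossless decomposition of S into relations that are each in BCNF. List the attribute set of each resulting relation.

{Diagnosis, Drug}; {Drug, NurseID, PatientID}

Candidate keys of the original relation: {NurseID}, {PatientID}.
Within {Diagnosis, Drug, NurseID, PatientID}: {Drug}⁺ ∩ {Diagnosis, Drug, NurseID, PatientID} = {Diagnosis, Drug}, not the whole set, so Drug --> Diagnosis violates BCNF; decompose into {Diagnosis, Drug} and {Drug, NurseID, PatientID}.
{Diagnosis, Drug}: every determinant is a superkey — BCNF.
{Drug, NurseID, PatientID}: every determinant is a superkey — BCNF.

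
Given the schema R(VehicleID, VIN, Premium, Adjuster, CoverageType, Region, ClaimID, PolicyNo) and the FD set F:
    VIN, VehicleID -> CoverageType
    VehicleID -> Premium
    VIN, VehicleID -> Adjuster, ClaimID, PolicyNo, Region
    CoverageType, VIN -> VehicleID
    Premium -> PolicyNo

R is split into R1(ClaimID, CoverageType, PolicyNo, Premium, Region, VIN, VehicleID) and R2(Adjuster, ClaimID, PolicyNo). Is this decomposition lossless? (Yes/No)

No

Common attributes: {ClaimID, PolicyNo}; their closure is {ClaimID, PolicyNo}.
Neither R1 nor R2 is contained in that closure, so the decomposition is lossy.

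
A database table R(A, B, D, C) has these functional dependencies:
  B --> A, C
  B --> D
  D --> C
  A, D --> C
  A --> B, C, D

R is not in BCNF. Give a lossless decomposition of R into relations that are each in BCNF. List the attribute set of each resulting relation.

Candidate keys of the original relation: {A}, {B}.
{A, B, C, D}: {D} determines {C, D} here but is not a superkey — split on D --> C, giving {C, D} and {A, B, D}.
{C, D}: every determinant is a superkey — BCNF.
{A, B, D}: every determinant is a superkey — BCNF.

{A, B, D}; {C, D}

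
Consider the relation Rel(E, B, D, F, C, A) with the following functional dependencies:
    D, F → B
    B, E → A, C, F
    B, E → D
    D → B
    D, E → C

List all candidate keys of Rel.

{E} never appears on the right of any FD, so every key must include it.
{B, E}⁺ = {A, B, C, D, E, F} — all of the relation — so {B, E} is a candidate key.
{D, E}⁺ = {A, B, C, D, E, F} — all of the relation — so {D, E} is a candidate key.
Any other superkey properly contains one of these, so there are no further candidate keys.

{B, E}, {D, E}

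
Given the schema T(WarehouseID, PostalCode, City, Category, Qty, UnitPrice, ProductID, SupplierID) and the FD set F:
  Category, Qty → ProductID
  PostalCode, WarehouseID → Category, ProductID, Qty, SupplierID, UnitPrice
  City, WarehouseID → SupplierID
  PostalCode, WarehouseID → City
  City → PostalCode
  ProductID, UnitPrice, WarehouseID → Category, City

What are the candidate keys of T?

Attributes never on any right-hand side: {WarehouseID} — every candidate key must contain it.
Closure of {City, WarehouseID} is {Category, City, PostalCode, ProductID, Qty, SupplierID, UnitPrice, WarehouseID}, the whole schema; {City, WarehouseID} is a candidate key.
Closure of {PostalCode, WarehouseID} is {Category, City, PostalCode, ProductID, Qty, SupplierID, UnitPrice, WarehouseID}, the whole schema; {PostalCode, WarehouseID} is a candidate key.
Closure of {ProductID, UnitPrice, WarehouseID} is {Category, City, PostalCode, ProductID, Qty, SupplierID, UnitPrice, WarehouseID}, the whole schema; {ProductID, UnitPrice, WarehouseID} is a candidate key.
Closure of {Category, Qty, UnitPrice, WarehouseID} is {Category, City, PostalCode, ProductID, Qty, SupplierID, UnitPrice, WarehouseID}, the whole schema; {Category, Qty, UnitPrice, WarehouseID} is a candidate key.
No proper subset of any of these is a key, and no other minimal superkey exists.

{Category, Qty, UnitPrice, WarehouseID}, {City, WarehouseID}, {PostalCode, WarehouseID}, {ProductID, UnitPrice, WarehouseID}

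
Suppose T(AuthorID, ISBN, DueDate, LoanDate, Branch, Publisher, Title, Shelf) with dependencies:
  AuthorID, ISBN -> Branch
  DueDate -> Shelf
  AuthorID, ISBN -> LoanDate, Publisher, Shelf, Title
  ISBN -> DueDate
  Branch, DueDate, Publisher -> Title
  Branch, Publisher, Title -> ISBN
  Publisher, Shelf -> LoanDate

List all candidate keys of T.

{AuthorID, Branch, DueDate, Publisher}, {AuthorID, Branch, Publisher, Title}, {AuthorID, ISBN}

Attributes never on any right-hand side: {AuthorID} — every candidate key must contain it.
{AuthorID, ISBN} is a candidate key since {AuthorID, ISBN}⁺ = {AuthorID, Branch, DueDate, ISBN, LoanDate, Publisher, Shelf, Title} covers every attribute.
{AuthorID, Branch, DueDate, Publisher} is a candidate key since {AuthorID, Branch, DueDate, Publisher}⁺ = {AuthorID, Branch, DueDate, ISBN, LoanDate, Publisher, Shelf, Title} covers every attribute.
{AuthorID, Branch, Publisher, Title} is a candidate key since {AuthorID, Branch, Publisher, Title}⁺ = {AuthorID, Branch, DueDate, ISBN, LoanDate, Publisher, Shelf, Title} covers every attribute.
No proper subset of any of these is a key, and no other minimal superkey exists.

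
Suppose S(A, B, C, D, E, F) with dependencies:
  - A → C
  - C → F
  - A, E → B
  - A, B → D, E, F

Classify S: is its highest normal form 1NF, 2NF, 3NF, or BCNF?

1NF

Candidate keys: {A, B}, {A, E}. Prime attributes: {A, B, E}.
A → C breaks BCNF: {A}⁺ = {A, C, F}, so {A} is not a superkey.
A → C has non-prime {C} on the right and a non-superkey on the left, so 3NF fails.
{A} is a proper subset of the key {A, B}, and {A}⁺ contains the non-prime attributes {C, F} — a partial dependency, so 2NF is violated.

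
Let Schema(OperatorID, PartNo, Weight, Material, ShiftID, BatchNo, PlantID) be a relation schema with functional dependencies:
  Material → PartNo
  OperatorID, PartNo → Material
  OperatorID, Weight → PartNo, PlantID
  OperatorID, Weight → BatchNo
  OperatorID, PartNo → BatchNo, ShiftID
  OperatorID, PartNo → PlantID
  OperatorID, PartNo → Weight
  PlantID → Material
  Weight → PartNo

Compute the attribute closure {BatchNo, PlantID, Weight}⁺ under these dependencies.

Start with {BatchNo, PlantID, Weight}.
PlantID → Material applies; add {Material} → now {BatchNo, Material, PlantID, Weight}.
Weight → PartNo applies; add {PartNo} → now {BatchNo, Material, PartNo, PlantID, Weight}.
No further FD applies.

{BatchNo, Material, PartNo, PlantID, Weight}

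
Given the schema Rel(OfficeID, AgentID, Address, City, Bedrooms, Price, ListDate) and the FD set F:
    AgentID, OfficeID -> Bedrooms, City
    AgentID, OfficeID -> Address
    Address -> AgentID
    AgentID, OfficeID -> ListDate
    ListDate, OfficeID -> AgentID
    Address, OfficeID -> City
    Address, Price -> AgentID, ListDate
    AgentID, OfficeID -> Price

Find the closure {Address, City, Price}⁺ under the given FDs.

{Address, AgentID, City, ListDate, Price}

Start with {Address, City, Price}.
Address -> AgentID applies; add {AgentID} → now {Address, AgentID, City, Price}.
Address, Price -> AgentID, ListDate applies; add {ListDate} → now {Address, AgentID, City, ListDate, Price}.
No further FD applies.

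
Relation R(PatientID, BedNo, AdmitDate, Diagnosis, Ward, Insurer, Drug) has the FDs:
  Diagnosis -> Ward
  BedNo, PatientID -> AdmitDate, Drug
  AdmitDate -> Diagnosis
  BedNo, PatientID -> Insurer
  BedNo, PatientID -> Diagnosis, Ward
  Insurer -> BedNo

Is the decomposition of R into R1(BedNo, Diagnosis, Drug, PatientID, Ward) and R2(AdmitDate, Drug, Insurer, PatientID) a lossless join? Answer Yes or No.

No

The shared attributes are {Drug, PatientID} and {Drug, PatientID}⁺ = {Drug, PatientID}.
The closure covers neither R1 nor R2 entirely; the join is not lossless.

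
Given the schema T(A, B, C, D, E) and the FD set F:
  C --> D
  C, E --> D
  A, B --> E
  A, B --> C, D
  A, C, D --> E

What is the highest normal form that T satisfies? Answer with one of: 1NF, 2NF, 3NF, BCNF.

2NF

Candidate key: {A, B}. Prime attributes: {A, B}.
C --> D: {C}⁺ = {C, D}, which is not all of the attributes, so the left side is not a superkey — BCNF is violated.
Because {D} is non-prime and the left side of C --> D is not a superkey, the relation is not in 3NF.
No proper subset of a key has a non-prime attribute in its closure, so there is no partial dependency; 2NF holds.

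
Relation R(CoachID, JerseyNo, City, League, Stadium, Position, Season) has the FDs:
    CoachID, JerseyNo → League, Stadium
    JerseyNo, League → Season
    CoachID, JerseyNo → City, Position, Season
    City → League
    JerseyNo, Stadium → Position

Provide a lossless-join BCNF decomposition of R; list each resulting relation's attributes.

{City, CoachID, JerseyNo, Stadium}; {City, League}; {JerseyNo, League, Season}; {JerseyNo, Position, Stadium}

Candidate key of the original relation: {CoachID, JerseyNo}.
Within {City, CoachID, JerseyNo, League, Position, Season, Stadium}: {JerseyNo, League}⁺ ∩ {City, CoachID, JerseyNo, League, Position, Season, Stadium} = {JerseyNo, League, Season}, not the whole set, so JerseyNo, League → Season violates BCNF; decompose into {JerseyNo, League, Season} and {City, CoachID, JerseyNo, League, Position, Stadium}.
{JerseyNo, League, Season} is in BCNF.
Within {City, CoachID, JerseyNo, League, Position, Stadium}: {City}⁺ ∩ {City, CoachID, JerseyNo, League, Position, Stadium} = {City, League}, not the whole set, so City → League violates BCNF; decompose into {City, League} and {City, CoachID, JerseyNo, Position, Stadium}.
{City, League} is in BCNF.
Within {City, CoachID, JerseyNo, Position, Stadium}: {JerseyNo, Stadium}⁺ ∩ {City, CoachID, JerseyNo, Position, Stadium} = {JerseyNo, Position, Stadium}, not the whole set, so JerseyNo, Stadium → Position violates BCNF; decompose into {JerseyNo, Position, Stadium} and {City, CoachID, JerseyNo, Stadium}.
{JerseyNo, Position, Stadium} is in BCNF.
{City, CoachID, JerseyNo, Stadium} is in BCNF.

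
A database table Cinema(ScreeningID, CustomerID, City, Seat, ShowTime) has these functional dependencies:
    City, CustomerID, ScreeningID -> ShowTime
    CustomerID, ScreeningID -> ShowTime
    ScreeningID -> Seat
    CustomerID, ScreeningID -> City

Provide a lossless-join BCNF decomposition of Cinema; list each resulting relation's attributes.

Candidate key of the original relation: {CustomerID, ScreeningID}.
{City, CustomerID, ScreeningID, Seat, ShowTime}: {ScreeningID} determines {ScreeningID, Seat} here but is not a superkey — split on ScreeningID -> Seat, giving {ScreeningID, Seat} and {City, CustomerID, ScreeningID, ShowTime}.
{ScreeningID, Seat}: every determinant is a superkey — BCNF.
{City, CustomerID, ScreeningID, ShowTime}: every determinant is a superkey — BCNF.

{City, CustomerID, ScreeningID, ShowTime}; {ScreeningID, Seat}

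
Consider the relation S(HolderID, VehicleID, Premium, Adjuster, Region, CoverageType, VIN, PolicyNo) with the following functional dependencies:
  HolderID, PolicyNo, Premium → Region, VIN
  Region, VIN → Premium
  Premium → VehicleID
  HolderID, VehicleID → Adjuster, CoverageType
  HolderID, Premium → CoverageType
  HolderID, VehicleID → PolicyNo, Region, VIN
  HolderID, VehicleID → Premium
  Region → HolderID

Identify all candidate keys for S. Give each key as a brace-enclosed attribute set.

{HolderID, Premium}⁺ = {Adjuster, CoverageType, HolderID, PolicyNo, Premium, Region, VIN, VehicleID}, which is every attribute, so {HolderID, Premium} is a candidate key.
{HolderID, VehicleID}⁺ = {Adjuster, CoverageType, HolderID, PolicyNo, Premium, Region, VIN, VehicleID}, which is every attribute, so {HolderID, VehicleID} is a candidate key.
{Premium, Region}⁺ = {Adjuster, CoverageType, HolderID, PolicyNo, Premium, Region, VIN, VehicleID}, which is every attribute, so {Premium, Region} is a candidate key.
{Region, VIN}⁺ = {Adjuster, CoverageType, HolderID, PolicyNo, Premium, Region, VIN, VehicleID}, which is every attribute, so {Region, VIN} is a candidate key.
{Region, VehicleID}⁺ = {Adjuster, CoverageType, HolderID, PolicyNo, Premium, Region, VIN, VehicleID}, which is every attribute, so {Region, VehicleID} is a candidate key.
Any other superkey properly contains one of these, so there are no further candidate keys.

{HolderID, Premium}, {HolderID, VehicleID}, {Premium, Region}, {Region, VIN}, {Region, VehicleID}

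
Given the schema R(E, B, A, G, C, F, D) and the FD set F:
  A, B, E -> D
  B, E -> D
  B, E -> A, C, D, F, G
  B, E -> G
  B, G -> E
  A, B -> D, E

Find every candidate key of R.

{A, B}, {B, E}, {B, G}

Attributes never on any right-hand side: {B} — every candidate key must contain it.
{A, B}⁺ = {A, B, C, D, E, F, G} — all of the relation — so {A, B} is a candidate key.
{B, E}⁺ = {A, B, C, D, E, F, G} — all of the relation — so {B, E} is a candidate key.
{B, G}⁺ = {A, B, C, D, E, F, G} — all of the relation — so {B, G} is a candidate key.
Any other superkey properly contains one of these, so there are no further candidate keys.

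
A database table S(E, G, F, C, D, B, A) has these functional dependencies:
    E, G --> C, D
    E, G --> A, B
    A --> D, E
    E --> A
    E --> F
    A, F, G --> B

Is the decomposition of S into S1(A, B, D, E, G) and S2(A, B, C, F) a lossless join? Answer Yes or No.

No

S1 ∩ S2 = {A, B}; its closure under F is {A, B, D, E, F}.
The closure covers neither S1 nor S2 entirely; the join is not lossless.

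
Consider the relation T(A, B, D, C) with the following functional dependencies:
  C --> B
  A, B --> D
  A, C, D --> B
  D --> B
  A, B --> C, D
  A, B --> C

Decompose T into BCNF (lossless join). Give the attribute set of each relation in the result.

Candidate keys of the original relation: {A, B}, {A, C}, {A, D}.
In {A, B, C, D}, {C} is not a superkey ({C}⁺ restricted to this set is {B, C}), so split on C --> B into {B, C} and {A, C, D}.
{B, C} is in BCNF.
{A, C, D} is in BCNF.

{A, C, D}; {B, C}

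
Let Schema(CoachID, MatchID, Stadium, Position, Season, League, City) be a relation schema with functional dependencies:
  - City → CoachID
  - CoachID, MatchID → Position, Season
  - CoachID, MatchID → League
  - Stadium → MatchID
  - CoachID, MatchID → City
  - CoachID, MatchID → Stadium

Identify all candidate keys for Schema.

{City, MatchID}, {City, Stadium}, {CoachID, MatchID}, {CoachID, Stadium}

{City, MatchID}⁺ = {City, CoachID, League, MatchID, Position, Season, Stadium} — all of the relation — so {City, MatchID} is a candidate key.
{City, Stadium}⁺ = {City, CoachID, League, MatchID, Position, Season, Stadium} — all of the relation — so {City, Stadium} is a candidate key.
{CoachID, MatchID}⁺ = {City, CoachID, League, MatchID, Position, Season, Stadium} — all of the relation — so {CoachID, MatchID} is a candidate key.
{CoachID, Stadium}⁺ = {City, CoachID, League, MatchID, Position, Season, Stadium} — all of the relation — so {CoachID, Stadium} is a candidate key.
No proper subset of any of these is a key, and no other minimal superkey exists.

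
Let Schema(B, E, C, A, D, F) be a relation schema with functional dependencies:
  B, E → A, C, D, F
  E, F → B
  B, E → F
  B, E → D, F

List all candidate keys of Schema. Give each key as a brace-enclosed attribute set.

{B, E}, {E, F}

No FD produces {E}, so it must be in every candidate key.
{B, E} is a candidate key since {B, E}⁺ = {A, B, C, D, E, F} covers every attribute.
{E, F} is a candidate key since {E, F}⁺ = {A, B, C, D, E, F} covers every attribute.
Any other superkey properly contains one of these, so there are no further candidate keys.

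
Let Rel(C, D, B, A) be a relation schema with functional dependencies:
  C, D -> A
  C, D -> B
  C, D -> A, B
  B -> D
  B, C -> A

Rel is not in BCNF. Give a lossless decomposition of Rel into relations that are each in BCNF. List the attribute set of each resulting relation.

{A, B, C}; {B, D}

Candidate keys of the original relation: {B, C}, {C, D}.
{A, B, C, D}: {B} determines {B, D} here but is not a superkey — split on B -> D, giving {B, D} and {A, B, C}.
{B, D} is in BCNF.
{A, B, C} is in BCNF.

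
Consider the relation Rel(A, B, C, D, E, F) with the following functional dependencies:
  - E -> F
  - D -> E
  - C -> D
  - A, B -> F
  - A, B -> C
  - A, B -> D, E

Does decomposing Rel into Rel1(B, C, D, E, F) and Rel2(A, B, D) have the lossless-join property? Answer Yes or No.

Rel1 ∩ Rel2 = {B, D}; its closure under F is {B, D, E, F}.
The closure covers neither Rel1 nor Rel2 entirely; the join is not lossless.

No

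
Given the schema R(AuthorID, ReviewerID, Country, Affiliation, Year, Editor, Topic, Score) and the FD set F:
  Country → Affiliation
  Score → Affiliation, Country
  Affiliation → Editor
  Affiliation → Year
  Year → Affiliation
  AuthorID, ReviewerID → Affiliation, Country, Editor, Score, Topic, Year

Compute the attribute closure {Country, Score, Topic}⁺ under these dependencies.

{Affiliation, Country, Editor, Score, Topic, Year}

Start with {Country, Score, Topic}.
Country → Affiliation applies; add {Affiliation} → now {Affiliation, Country, Score, Topic}.
Affiliation → Editor applies; add {Editor} → now {Affiliation, Country, Editor, Score, Topic}.
Affiliation → Year applies; add {Year} → now {Affiliation, Country, Editor, Score, Topic, Year}.
No further FD applies.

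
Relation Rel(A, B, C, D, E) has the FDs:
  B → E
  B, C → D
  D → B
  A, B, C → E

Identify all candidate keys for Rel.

{A, B, C}, {A, C, D}

Attributes never on any right-hand side: {A, C} — every candidate key must contain all of them.
Closure of {A, B, C} is {A, B, C, D, E}, the whole schema; {A, B, C} is a candidate key.
Closure of {A, C, D} is {A, B, C, D, E}, the whole schema; {A, C, D} is a candidate key.
Any other superkey properly contains one of these, so there are no further candidate keys.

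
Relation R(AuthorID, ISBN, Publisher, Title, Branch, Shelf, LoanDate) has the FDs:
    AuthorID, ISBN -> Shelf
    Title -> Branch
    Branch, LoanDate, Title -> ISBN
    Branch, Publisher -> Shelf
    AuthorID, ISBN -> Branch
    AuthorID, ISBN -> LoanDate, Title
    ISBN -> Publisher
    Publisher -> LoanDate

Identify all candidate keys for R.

{AuthorID, ISBN}, {AuthorID, LoanDate, Title}, {AuthorID, Publisher, Title}

{AuthorID} never appears on the right of any FD, so every key must include it.
{AuthorID, ISBN}⁺ = {AuthorID, Branch, ISBN, LoanDate, Publisher, Shelf, Title} — all of the relation — so {AuthorID, ISBN} is a candidate key.
{AuthorID, LoanDate, Title}⁺ = {AuthorID, Branch, ISBN, LoanDate, Publisher, Shelf, Title} — all of the relation — so {AuthorID, LoanDate, Title} is a candidate key.
{AuthorID, Publisher, Title}⁺ = {AuthorID, Branch, ISBN, LoanDate, Publisher, Shelf, Title} — all of the relation — so {AuthorID, Publisher, Title} is a candidate key.
These are minimal and exhaustive — every other superkey contains one of them.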